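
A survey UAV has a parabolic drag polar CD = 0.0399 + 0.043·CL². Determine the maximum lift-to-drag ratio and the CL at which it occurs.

For CD = CD0 + K·CL², (L/D)max occurs at CL* = √(CD0/K) and equals 1/(2√(K·CD0)).
(L/D)max = 1/(2√(0.043 × 0.0399)) = 1/(2 × 0.04142) = 12.1
CL* = √(0.0399/0.043) = 0.963

(L/D)max = 12.1, at CL = 0.963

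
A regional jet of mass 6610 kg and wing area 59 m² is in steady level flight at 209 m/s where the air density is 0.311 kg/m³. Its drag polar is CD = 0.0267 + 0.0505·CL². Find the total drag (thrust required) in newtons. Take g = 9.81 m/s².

D = 11200 N

Weight W = mg = 6610 × 9.81 = 64844 N; in level flight L = W.
Dynamic pressure q = 0.5 × 0.311 × 209² = 6792 Pa.
CL = 2W/(ρv²S) = 2×64844/(0.311×209²×59) = 0.1618.
CD = 0.0267 + 0.0505 × 0.1618² = 0.02802.
D = q·S·CD = 6792 × 59 × 0.02802 = 11230 N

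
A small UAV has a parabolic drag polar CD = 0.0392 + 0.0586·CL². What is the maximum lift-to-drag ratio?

(L/D)max = 10.4

For CD = CD0 + K·CL², (L/D)max occurs at CL* = √(CD0/K) and equals 1/(2√(K·CD0)).
(L/D)max = 1/(2√(0.0586 × 0.0392)) = 1/(2 × 0.04793) = 10.4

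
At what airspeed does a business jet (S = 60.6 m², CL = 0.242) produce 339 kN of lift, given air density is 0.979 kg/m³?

L = ½ρv²S·CL ⇒ v = √(2L/(ρ·S·CL))
v = √(2 × 3.39×10^5 / (0.979 × 60.6 × 0.242)) = √47220 = 217 m/s

v = 217 m/s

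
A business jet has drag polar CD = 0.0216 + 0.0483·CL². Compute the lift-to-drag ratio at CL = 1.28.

L/D = 12.7

CD = 0.0216 + 0.0483 × 1.28² = 0.1007
L/D = CL/CD = 1.28 / 0.1007 = 12.7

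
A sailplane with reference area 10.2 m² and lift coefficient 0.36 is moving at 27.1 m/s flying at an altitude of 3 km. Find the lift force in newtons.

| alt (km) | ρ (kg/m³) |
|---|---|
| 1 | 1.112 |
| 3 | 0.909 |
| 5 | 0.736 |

L = 1230 N

At 3 km, from the table: ρ = 0.909 kg/m³.
L = ½ρv²S·CL = ½ × 0.909 × 27.1² × 10.2 × 0.36 = 1230 N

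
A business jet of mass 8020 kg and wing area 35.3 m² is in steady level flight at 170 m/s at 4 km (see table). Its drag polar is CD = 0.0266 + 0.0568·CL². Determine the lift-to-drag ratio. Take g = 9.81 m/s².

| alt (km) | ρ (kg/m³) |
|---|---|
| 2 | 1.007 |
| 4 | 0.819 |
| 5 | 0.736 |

At 4 km, from the table: ρ = 0.819 kg/m³.
Level flight ⇒ L = W = m·g = 8020 × 9.81 = 78676 N.
q = ½ρv² = ½ × 0.819 × 170² = 11830 Pa.
Required CL = L/(qS) = 78676/(11830·35.3) = 0.1883.
CD = 0.0266 + 0.0568 × 0.1883² = 0.02861.
L/D = CL/CD = 0.1883 / 0.02861 = 6.58

L/D = 6.58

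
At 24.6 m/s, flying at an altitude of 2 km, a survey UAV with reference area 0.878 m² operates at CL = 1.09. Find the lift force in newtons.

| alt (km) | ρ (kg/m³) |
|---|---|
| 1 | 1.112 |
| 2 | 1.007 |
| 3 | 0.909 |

L = 292 N

At 2 km, from the table: ρ = 1.007 kg/m³.
Dynamic pressure q = ½ρv² = ½ × 1.007 × 24.6² = 304.7 Pa.
L = q·S·CL = 304.7 × 0.878 × 1.09 = 292 N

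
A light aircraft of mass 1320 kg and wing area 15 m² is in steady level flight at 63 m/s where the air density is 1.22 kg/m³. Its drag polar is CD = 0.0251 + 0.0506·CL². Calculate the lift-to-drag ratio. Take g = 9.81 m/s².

In steady level flight, lift balances weight: W = mg = 1320 × 9.81 = 12949 N.
q = ½ρv² = ½ × 1.22 × 63² = 2421 Pa.
CL = 2W/(ρv²S) = 2×12949/(1.22×63²×15) = 0.3566.
CD = 0.0251 + 0.0506 × 0.3566² = 0.03153.
L/D = CL/CD = 0.3566 / 0.03153 = 11.3

L/D = 11.3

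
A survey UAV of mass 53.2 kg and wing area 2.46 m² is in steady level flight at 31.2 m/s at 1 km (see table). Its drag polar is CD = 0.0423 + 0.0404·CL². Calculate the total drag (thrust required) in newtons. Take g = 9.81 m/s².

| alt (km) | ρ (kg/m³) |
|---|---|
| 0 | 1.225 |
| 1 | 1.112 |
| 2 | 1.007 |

At 1 km, from the table: ρ = 1.112 kg/m³.
Level flight ⇒ L = W = m·g = 53.2 × 9.81 = 521.89 N.
q = ½ρv² = ½ × 1.112 × 31.2² = 541.2 Pa.
CL = W/(q·S) = 521.89 / (541.2 × 2.46) = 0.392.
CD = 0.0423 + 0.0404 × 0.392² = 0.04851.
D = q·S·CD = 541.2 × 2.46 × 0.04851 = 64.58 N

D = 64.6 N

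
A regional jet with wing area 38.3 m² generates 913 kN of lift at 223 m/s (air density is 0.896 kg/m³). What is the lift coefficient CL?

CL = 1.07

From L = ½ρv²S·CL, rearranging gives CL = 2L/(ρv²S).
CL = 2 × 9.13×10^5 / (0.896 × 223² × 38.3) = 1.07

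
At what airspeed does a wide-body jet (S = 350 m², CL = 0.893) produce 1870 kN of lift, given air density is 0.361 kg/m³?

v = 182 m/s

L = ½ρv²S·CL ⇒ v = √(2L/(ρ·S·CL))
v = √(2 × 1.87×10^6 / (0.361 × 350 × 0.893)) = √33150 = 182 m/s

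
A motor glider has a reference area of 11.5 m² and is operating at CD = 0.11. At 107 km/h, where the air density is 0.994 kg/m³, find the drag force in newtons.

D = 555 N

Convert speed: v = 107 km/h ÷ 3.6 = 29.72 m/s.
Dynamic pressure q = ½ρv² = ½ × 0.994 × 29.72² = 439.1 Pa.
D = q·S·CD = 439.1 × 11.5 × 0.11 = 555 N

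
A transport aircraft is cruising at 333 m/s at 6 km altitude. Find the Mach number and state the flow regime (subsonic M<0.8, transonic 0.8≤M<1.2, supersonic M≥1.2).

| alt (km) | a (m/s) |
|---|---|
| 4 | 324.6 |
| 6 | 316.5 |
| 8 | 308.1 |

At 6 km, from the table: a = 316.5 m/s.
M = v/a = 333 / 316.5 = 1.05
M = 1.05 → transonic.

M = 1.05 (transonic)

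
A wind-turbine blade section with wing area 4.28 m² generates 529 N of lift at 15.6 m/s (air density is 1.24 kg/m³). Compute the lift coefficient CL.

From L = ½ρv²S·CL, rearranging gives CL = 2L/(ρv²S).
CL = 2 × 529 / (1.24 × 15.6² × 4.28) = 0.819

CL = 0.819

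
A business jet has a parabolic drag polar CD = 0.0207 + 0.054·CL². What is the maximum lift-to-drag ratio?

(L/D)max = 15

For CD = CD0 + K·CL², (L/D)max occurs at CL* = √(CD0/K) and equals 1/(2√(K·CD0)).
(L/D)max = 1/(2√(0.054 × 0.0207)) = 1/(2 × 0.03343) = 15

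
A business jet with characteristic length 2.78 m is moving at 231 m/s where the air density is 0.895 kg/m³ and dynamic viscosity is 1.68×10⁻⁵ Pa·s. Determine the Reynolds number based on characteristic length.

Re = ρ·v·c/μ = 0.895 × 231 × 2.78 / (1.68×10⁻⁵) = 3.42×10^7

Re = 3.42×10^7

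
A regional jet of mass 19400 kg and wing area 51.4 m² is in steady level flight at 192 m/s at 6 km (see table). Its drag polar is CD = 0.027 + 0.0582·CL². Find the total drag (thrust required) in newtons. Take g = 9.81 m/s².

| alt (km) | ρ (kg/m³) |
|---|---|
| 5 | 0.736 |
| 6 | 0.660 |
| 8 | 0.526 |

At 6 km, from the table: ρ = 0.660 kg/m³.
Weight W = mg = 19400 × 9.81 = 1.9031×10^5 N; in level flight L = W.
q = ½ρv² = ½ × 0.66 × 192² = 12170 Pa.
CL = W/(q·S) = 1.9031×10^5 / (12170 × 51.4) = 0.3044.
CD = 0.027 + 0.0582 × 0.3044² = 0.03239.
D = q·S·CD = 12170 × 51.4 × 0.03239 = 20250 N

D = 20300 N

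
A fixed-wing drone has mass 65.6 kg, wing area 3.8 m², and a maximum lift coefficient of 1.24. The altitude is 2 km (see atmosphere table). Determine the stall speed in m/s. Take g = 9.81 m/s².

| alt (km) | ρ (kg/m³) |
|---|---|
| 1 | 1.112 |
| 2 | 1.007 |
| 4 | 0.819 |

V_stall = 16.5 m/s

At 2 km, from the table: ρ = 1.007 kg/m³.
Stall occurs when L = W at CL,max. W = mg = 65.6 × 9.81 = 643.5 N.
V_stall = √(2W/(ρ·S·CL,max)) = √(2 × 643.5 / (1.007 × 3.8 × 1.24))
V_stall = √271.2 = 16.5 m/s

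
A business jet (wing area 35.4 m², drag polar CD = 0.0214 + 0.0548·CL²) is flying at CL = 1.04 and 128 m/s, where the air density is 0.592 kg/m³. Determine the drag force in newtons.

CD = 0.0214 + 0.0548 × 1.04² = 0.08067
D = ½ρv²S·CD = ½ × 0.592 × 128² × 35.4 × 0.08067 = 13800 N

D = 13800 N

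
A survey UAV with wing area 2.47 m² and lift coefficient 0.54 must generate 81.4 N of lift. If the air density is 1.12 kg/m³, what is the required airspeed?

L = ½ρv²S·CL ⇒ v = √(2L/(ρ·S·CL))
v = √(2 × 81.4 / (1.12 × 2.47 × 0.54)) = √109 = 10.4 m/s

v = 10.4 m/s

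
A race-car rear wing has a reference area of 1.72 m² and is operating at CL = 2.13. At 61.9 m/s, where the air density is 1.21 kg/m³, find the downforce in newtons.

L = 8490 N

L = ½ρv²S·CL = ½ × 1.21 × 61.9² × 1.72 × 2.13 = 8490 N ≈ 8.49 kN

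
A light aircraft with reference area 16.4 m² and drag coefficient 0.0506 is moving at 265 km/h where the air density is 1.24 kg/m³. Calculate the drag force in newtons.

D = 2790 N

Convert speed: v = 265 km/h ÷ 3.6 = 73.61 m/s.
D = ½ρv²S·CD = ½ × 1.24 × 73.61² × 16.4 × 0.0506 = 2790 N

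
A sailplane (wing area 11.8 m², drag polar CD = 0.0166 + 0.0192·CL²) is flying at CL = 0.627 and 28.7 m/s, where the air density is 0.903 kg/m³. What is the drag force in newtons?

D = 106 N

CD = 0.0166 + 0.0192 × 0.627² = 0.02415
D = ½ρv²S·CD = ½ × 0.903 × 28.7² × 11.8 × 0.02415 = 106 N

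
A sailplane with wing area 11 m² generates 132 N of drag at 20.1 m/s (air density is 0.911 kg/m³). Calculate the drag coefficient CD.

CD = 0.0652

From D = ½ρv²S·CD, rearranging gives CD = 2D/(ρv²S).
CD = 2 × 132 / (0.911 × 20.1² × 11) = 0.0652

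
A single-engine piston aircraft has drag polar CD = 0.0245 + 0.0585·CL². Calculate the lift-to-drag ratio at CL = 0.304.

CD = 0.0245 + 0.0585 × 0.304² = 0.02991
L/D = CL/CD = 0.304 / 0.02991 = 10.2

L/D = 10.2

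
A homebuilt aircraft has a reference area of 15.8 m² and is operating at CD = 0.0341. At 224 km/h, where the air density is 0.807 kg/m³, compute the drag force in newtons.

Convert speed: v = 224 km/h ÷ 3.6 = 62.22 m/s.
Dynamic pressure q = ½ρv² = ½ × 0.807 × 62.22² = 1562 Pa.
D = q·S·CD = 1562 × 15.8 × 0.0341 = 842 N

D = 842 N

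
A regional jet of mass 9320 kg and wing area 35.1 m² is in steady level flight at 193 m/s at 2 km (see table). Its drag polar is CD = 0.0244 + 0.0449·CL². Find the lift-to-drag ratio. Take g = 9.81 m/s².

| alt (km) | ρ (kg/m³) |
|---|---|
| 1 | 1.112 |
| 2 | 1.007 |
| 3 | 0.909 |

L/D = 5.5

At 2 km, from the table: ρ = 1.007 kg/m³.
In steady level flight, lift balances weight: W = mg = 9320 × 9.81 = 91429 N.
Dynamic pressure q = 0.5 × 1.007 × 193² = 18750 Pa.
CL = 2W/(ρv²S) = 2×91429/(1.007×193²×35.1) = 0.1389.
CD = 0.0244 + 0.0449 × 0.1389² = 0.02527.
L/D = CL/CD = 0.1389 / 0.02527 = 5.5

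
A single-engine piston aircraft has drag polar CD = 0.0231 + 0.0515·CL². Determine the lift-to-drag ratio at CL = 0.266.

L/D = 9.95

CD = 0.0231 + 0.0515 × 0.266² = 0.02674
L/D = CL/CD = 0.266 / 0.02674 = 9.95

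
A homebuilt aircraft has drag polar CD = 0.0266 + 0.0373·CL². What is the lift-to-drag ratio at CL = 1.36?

CD = 0.0266 + 0.0373 × 1.36² = 0.09559
L/D = CL/CD = 1.36 / 0.09559 = 14.2

L/D = 14.2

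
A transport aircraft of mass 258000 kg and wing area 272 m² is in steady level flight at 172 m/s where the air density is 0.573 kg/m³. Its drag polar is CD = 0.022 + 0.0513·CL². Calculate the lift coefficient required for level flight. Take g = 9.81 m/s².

CL = 1.1

Level flight ⇒ L = W = m·g = 258000 × 9.81 = 2.531×10^6 N.
q = ½ρv² = ½ × 0.573 × 172² = 8476 Pa.
Required CL = L/(qS) = 2.531×10^6/(8476·272) = 1.098.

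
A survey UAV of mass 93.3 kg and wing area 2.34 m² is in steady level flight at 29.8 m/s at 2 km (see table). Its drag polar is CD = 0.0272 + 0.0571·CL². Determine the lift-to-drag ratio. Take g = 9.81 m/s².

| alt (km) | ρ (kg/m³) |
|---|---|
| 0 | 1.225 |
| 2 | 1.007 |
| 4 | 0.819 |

At 2 km, from the table: ρ = 1.007 kg/m³.
Level flight ⇒ L = W = m·g = 93.3 × 9.81 = 915.27 N.
Dynamic pressure q = 0.5 × 1.007 × 29.8² = 447.1 Pa.
CL = 2W/(ρv²S) = 2×915.27/(1.007×29.8²×2.34) = 0.8748.
CD = 0.0272 + 0.0571 × 0.8748² = 0.0709.
L/D = CL/CD = 0.8748 / 0.0709 = 12.3

L/D = 12.3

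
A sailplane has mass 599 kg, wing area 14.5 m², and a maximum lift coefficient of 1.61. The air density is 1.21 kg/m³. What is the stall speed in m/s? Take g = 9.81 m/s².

V_stall = 20.4 m/s

At stall, lift equals weight: L = W = m·g = 599 × 9.81 = 5876 N.
V_stall = √(2W/(ρ·S·CL,max)) = √(2 × 5876 / (1.21 × 14.5 × 1.61))
V_stall = √416.1 = 20.4 m/s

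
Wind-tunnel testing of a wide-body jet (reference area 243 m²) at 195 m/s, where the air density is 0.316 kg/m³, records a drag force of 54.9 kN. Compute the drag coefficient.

From D = ½ρv²S·CD, rearranging gives CD = 2D/(ρv²S).
CD = 2 × 54900 / (0.316 × 195² × 243) = 0.0376

CD = 0.0376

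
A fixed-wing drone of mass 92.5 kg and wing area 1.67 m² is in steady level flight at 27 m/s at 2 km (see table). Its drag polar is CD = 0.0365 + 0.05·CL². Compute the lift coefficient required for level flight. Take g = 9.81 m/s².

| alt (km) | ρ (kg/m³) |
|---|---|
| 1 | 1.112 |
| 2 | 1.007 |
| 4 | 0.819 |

CL = 1.48

At 2 km, from the table: ρ = 1.007 kg/m³.
In steady level flight, lift balances weight: W = mg = 92.5 × 9.81 = 907.43 N.
Dynamic pressure q = 0.5 × 1.007 × 27² = 367.1 Pa.
Required CL = L/(qS) = 907.43/(367.1·1.67) = 1.48.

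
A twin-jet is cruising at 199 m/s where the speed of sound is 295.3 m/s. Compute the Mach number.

M = 0.674

M = v/a = 199 / 295.3 = 0.674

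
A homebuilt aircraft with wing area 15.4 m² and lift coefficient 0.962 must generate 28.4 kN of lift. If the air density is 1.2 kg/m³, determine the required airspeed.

v = 56.5 m/s

L = ½ρv²S·CL ⇒ v = √(2L/(ρ·S·CL))
v = √(2 × 28400 / (1.2 × 15.4 × 0.962)) = √3195 = 56.5 m/s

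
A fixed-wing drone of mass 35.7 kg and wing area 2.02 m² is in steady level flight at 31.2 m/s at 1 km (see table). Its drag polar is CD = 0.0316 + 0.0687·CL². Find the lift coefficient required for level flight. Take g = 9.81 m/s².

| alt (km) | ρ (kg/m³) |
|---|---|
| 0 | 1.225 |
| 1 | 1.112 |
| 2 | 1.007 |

CL = 0.32

At 1 km, from the table: ρ = 1.112 kg/m³.
Level flight ⇒ L = W = m·g = 35.7 × 9.81 = 350.22 N.
q = ½ρv² = ½ × 1.112 × 31.2² = 541.2 Pa.
CL = 2W/(ρv²S) = 2×350.22/(1.112×31.2²×2.02) = 0.3203.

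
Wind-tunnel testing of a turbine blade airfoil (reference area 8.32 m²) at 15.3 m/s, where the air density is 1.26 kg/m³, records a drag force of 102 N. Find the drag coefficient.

CD = 0.0831

From D = ½ρv²S·CD, rearranging gives CD = 2D/(ρv²S).
CD = 2 × 102 / (1.26 × 15.3² × 8.32) = 0.0831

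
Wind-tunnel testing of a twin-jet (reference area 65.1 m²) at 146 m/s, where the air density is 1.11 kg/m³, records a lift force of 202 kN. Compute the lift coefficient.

From L = ½ρv²S·CL, rearranging gives CL = 2L/(ρv²S).
CL = 2 × 2.02×10^5 / (1.11 × 146² × 65.1) = 0.262

CL = 0.262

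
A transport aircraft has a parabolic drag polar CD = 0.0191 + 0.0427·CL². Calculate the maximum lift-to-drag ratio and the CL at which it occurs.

(L/D)max = 17.5, at CL = 0.669

For CD = CD0 + K·CL², (L/D)max occurs at CL* = √(CD0/K) and equals 1/(2√(K·CD0)).
(L/D)max = 1/(2√(0.0427 × 0.0191)) = 1/(2 × 0.02856) = 17.5
CL* = √(0.0191/0.0427) = 0.669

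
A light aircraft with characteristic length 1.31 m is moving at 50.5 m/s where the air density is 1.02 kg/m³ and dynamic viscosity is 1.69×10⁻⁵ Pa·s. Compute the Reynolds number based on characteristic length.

Re = ρ·v·c/μ = 1.02 × 50.5 × 1.31 / (1.69×10⁻⁵) = 3.99×10^6

Re = 3.99×10^6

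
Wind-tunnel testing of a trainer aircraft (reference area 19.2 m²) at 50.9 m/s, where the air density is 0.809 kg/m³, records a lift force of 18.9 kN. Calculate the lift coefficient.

From L = ½ρv²S·CL, rearranging gives CL = 2L/(ρv²S).
CL = 2 × 18900 / (0.809 × 50.9² × 19.2) = 0.939

CL = 0.939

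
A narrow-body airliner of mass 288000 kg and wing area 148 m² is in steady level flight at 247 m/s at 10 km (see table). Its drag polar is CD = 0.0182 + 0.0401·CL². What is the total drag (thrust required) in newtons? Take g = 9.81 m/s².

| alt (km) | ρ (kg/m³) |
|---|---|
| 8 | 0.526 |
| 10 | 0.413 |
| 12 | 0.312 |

D = 2.06×10^5 N

At 10 km, from the table: ρ = 0.413 kg/m³.
In steady level flight, lift balances weight: W = mg = 288000 × 9.81 = 2.8253×10^6 N.
q = ½ρv² = ½ × 0.413 × 247² = 12600 Pa.
Required CL = L/(qS) = 2.8253×10^6/(12600·148) = 1.515.
CD = 0.0182 + 0.0401 × 1.515² = 0.1103.
D = q·S·CD = 12600 × 148 × 0.1103 = 2.056×10^5 N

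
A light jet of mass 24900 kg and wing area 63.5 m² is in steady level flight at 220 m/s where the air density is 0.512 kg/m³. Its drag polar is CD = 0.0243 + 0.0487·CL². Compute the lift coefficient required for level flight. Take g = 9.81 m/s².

Level flight ⇒ L = W = m·g = 24900 × 9.81 = 2.4427×10^5 N.
Dynamic pressure q = 0.5 × 0.512 × 220² = 12390 Pa.
CL = W/(q·S) = 2.4427×10^5 / (12390 × 63.5) = 0.3105.

CL = 0.31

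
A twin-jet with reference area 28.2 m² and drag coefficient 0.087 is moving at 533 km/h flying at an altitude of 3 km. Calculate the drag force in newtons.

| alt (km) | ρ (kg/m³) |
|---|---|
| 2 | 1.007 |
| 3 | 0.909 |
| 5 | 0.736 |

D = 24400 N

At 3 km, from the table: ρ = 0.909 kg/m³.
Convert speed: v = 533 km/h ÷ 3.6 = 148.1 m/s.
Dynamic pressure q = ½ρv² = ½ × 0.909 × 148.1² = 9963 Pa.
D = q·S·CD = 9963 × 28.2 × 0.087 = 24400 N ≈ 24.4 kN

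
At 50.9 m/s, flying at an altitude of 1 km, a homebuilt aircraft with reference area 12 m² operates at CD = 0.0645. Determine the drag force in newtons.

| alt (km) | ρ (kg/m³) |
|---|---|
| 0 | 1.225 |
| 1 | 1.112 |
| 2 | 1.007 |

At 1 km, from the table: ρ = 1.112 kg/m³.
D = ½ρv²S·CD = ½ × 1.112 × 50.9² × 12 × 0.0645 = 1110 N

D = 1110 N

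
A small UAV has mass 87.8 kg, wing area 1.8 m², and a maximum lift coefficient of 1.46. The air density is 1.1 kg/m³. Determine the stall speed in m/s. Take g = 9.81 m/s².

At stall, lift equals weight: L = W = m·g = 87.8 × 9.81 = 861.3 N.
V_stall = √(2W/(ρ·S·CL,max)) = √(2 × 861.3 / (1.1 × 1.8 × 1.46))
V_stall = √595.9 = 24.4 m/s

V_stall = 24.4 m/s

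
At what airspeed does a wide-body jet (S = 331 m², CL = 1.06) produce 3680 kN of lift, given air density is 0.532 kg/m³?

L = ½ρv²S·CL ⇒ v = √(2L/(ρ·S·CL))
v = √(2 × 3.68×10^6 / (0.532 × 331 × 1.06)) = √39430 = 199 m/s

v = 199 m/s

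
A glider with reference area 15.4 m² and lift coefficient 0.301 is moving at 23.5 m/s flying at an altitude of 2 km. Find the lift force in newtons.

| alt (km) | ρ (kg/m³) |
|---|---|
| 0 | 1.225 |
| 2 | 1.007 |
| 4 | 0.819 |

L = 1290 N

At 2 km, from the table: ρ = 1.007 kg/m³.
Dynamic pressure q = ½ρv² = ½ × 1.007 × 23.5² = 278.1 Pa.
L = q·S·CL = 278.1 × 15.4 × 0.301 = 1290 N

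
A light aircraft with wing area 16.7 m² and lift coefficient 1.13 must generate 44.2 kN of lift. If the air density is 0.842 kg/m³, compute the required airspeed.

v = 74.6 m/s

L = ½ρv²S·CL ⇒ v = √(2L/(ρ·S·CL))
v = √(2 × 44200 / (0.842 × 16.7 × 1.13)) = √5563 = 74.6 m/s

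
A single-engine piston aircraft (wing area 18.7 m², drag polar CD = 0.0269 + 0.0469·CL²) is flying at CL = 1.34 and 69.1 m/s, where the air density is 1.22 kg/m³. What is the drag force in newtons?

D = 6050 N

CD = 0.0269 + 0.0469 × 1.34² = 0.1111
D = ½ρv²S·CD = ½ × 1.22 × 69.1² × 18.7 × 0.1111 = 6050 N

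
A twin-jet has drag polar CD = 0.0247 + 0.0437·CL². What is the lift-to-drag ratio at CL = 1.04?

L/D = 14.5

CD = 0.0247 + 0.0437 × 1.04² = 0.07197
L/D = CL/CD = 1.04 / 0.07197 = 14.5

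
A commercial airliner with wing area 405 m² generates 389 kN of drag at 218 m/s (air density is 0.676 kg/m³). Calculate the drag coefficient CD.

From D = ½ρv²S·CD, rearranging gives CD = 2D/(ρv²S).
CD = 2 × 3.89×10^5 / (0.676 × 218² × 405) = 0.0598

CD = 0.0598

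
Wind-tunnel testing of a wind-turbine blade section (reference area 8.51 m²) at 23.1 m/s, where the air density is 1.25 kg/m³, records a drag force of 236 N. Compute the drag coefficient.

CD = 0.0832

From D = ½ρv²S·CD, rearranging gives CD = 2D/(ρv²S).
CD = 2 × 236 / (1.25 × 23.1² × 8.51) = 0.0832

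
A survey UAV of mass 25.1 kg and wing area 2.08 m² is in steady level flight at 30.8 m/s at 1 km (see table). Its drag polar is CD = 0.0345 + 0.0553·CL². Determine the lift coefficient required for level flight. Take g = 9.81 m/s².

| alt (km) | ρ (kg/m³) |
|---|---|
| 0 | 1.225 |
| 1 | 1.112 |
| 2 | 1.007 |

CL = 0.224

At 1 km, from the table: ρ = 1.112 kg/m³.
Weight W = mg = 25.1 × 9.81 = 246.23 N; in level flight L = W.
q = ½ρv² = ½ × 1.112 × 30.8² = 527.4 Pa.
CL = W/(q·S) = 246.23 / (527.4 × 2.08) = 0.2244.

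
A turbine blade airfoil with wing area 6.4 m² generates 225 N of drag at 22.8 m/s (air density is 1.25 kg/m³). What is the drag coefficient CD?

CD = 0.108

From D = ½ρv²S·CD, rearranging gives CD = 2D/(ρv²S).
CD = 2 × 225 / (1.25 × 22.8² × 6.4) = 0.108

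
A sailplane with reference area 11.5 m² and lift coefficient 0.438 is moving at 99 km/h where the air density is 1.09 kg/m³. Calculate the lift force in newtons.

L = 2080 N

Convert speed: v = 99 km/h ÷ 3.6 = 27.5 m/s.
Dynamic pressure q = ½ρv² = ½ × 1.09 × 27.5² = 412.2 Pa.
L = q·S·CL = 412.2 × 11.5 × 0.438 = 2080 N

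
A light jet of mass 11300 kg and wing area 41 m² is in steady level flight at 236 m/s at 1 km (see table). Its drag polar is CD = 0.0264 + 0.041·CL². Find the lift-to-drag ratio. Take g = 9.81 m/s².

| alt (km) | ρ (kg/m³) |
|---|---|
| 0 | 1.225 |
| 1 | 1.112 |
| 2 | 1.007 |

L/D = 3.27

At 1 km, from the table: ρ = 1.112 kg/m³.
Level flight ⇒ L = W = m·g = 11300 × 9.81 = 1.1085×10^5 N.
q = ½ρv² = ½ × 1.112 × 236² = 30970 Pa.
CL = 2W/(ρv²S) = 2×1.1085×10^5/(1.112×236²×41) = 0.08731.
CD = 0.0264 + 0.041 × 0.08731² = 0.02671.
L/D = CL/CD = 0.08731 / 0.02671 = 3.27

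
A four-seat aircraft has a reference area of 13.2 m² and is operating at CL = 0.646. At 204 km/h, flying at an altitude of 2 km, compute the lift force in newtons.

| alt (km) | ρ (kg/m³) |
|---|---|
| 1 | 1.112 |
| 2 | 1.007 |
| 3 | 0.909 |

L = 13800 N

At 2 km, from the table: ρ = 1.007 kg/m³.
Convert speed: v = 204 km/h ÷ 3.6 = 56.67 m/s.
L = ½ρv²S·CL = ½ × 1.007 × 56.67² × 13.2 × 0.646 = 13800 N ≈ 13.8 kN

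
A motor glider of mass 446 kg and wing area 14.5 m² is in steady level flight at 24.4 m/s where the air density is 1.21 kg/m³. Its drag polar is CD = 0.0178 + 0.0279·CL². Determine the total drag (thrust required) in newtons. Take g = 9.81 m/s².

Weight W = mg = 446 × 9.81 = 4375.3 N; in level flight L = W.
Dynamic pressure q = 0.5 × 1.21 × 24.4² = 360.2 Pa.
CL = W/(q·S) = 4375.3 / (360.2 × 14.5) = 0.8377.
CD = 0.0178 + 0.0279 × 0.8377² = 0.03738.
D = q·S·CD = 360.2 × 14.5 × 0.03738 = 195.2 N

D = 195 N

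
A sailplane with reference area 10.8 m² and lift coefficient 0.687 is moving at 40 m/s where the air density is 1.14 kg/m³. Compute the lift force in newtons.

Dynamic pressure q = ½ρv² = ½ × 1.14 × 40² = 912 Pa.
L = q·S·CL = 912 × 10.8 × 0.687 = 6770 N ≈ 6.77 kN

L = 6770 N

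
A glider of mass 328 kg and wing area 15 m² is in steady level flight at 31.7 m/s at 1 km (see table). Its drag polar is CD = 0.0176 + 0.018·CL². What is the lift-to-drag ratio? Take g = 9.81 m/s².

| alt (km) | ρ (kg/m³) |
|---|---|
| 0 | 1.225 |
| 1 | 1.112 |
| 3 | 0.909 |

At 1 km, from the table: ρ = 1.112 kg/m³.
Weight W = mg = 328 × 9.81 = 3217.7 N; in level flight L = W.
q = ½ρv² = ½ × 1.112 × 31.7² = 558.7 Pa.
CL = 2W/(ρv²S) = 2×3217.7/(1.112×31.7²×15) = 0.3839.
CD = 0.0176 + 0.018 × 0.3839² = 0.02025.
L/D = CL/CD = 0.3839 / 0.02025 = 19

L/D = 19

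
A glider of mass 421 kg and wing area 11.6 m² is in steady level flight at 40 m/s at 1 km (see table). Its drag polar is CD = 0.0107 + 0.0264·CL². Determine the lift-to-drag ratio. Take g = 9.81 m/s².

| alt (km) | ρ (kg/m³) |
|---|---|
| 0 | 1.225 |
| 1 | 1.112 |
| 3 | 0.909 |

At 1 km, from the table: ρ = 1.112 kg/m³.
Weight W = mg = 421 × 9.81 = 4130 N; in level flight L = W.
q = ½ρv² = ½ × 1.112 × 40² = 889.6 Pa.
CL = 2W/(ρv²S) = 2×4130/(1.112×40²×11.6) = 0.4002.
CD = 0.0107 + 0.0264 × 0.4002² = 0.01493.
L/D = CL/CD = 0.4002 / 0.01493 = 26.8

L/D = 26.8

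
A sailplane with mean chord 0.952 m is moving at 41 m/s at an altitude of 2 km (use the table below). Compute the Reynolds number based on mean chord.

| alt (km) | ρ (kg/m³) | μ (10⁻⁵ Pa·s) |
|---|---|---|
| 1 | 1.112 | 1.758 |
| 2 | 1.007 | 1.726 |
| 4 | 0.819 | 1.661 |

Re = 2.28×10^6

At 2 km, from the table: ρ = 1.007 kg/m³, μ = 1.726×10⁻⁵ Pa·s.
Re = ρ·v·c/μ = 1.007 × 41 × 0.952 / (1.726×10⁻⁵) = 2.28×10^6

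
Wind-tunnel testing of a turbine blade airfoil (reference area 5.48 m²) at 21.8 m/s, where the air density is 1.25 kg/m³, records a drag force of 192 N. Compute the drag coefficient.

From D = ½ρv²S·CD, rearranging gives CD = 2D/(ρv²S).
CD = 2 × 192 / (1.25 × 21.8² × 5.48) = 0.118

CD = 0.118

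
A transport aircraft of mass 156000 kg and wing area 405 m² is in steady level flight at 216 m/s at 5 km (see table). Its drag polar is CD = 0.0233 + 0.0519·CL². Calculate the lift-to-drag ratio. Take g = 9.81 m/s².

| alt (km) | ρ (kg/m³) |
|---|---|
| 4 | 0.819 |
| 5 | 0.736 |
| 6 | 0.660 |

At 5 km, from the table: ρ = 0.736 kg/m³.
In steady level flight, lift balances weight: W = mg = 156000 × 9.81 = 1.5304×10^6 N.
Dynamic pressure q = 0.5 × 0.736 × 216² = 17170 Pa.
CL = W/(q·S) = 1.5304×10^6 / (17170 × 405) = 0.2201.
CD = 0.0233 + 0.0519 × 0.2201² = 0.02581.
L/D = CL/CD = 0.2201 / 0.02581 = 8.53

L/D = 8.53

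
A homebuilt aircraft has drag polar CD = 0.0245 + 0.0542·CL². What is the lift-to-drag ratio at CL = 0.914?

CD = 0.0245 + 0.0542 × 0.914² = 0.06978
L/D = CL/CD = 0.914 / 0.06978 = 13.1

L/D = 13.1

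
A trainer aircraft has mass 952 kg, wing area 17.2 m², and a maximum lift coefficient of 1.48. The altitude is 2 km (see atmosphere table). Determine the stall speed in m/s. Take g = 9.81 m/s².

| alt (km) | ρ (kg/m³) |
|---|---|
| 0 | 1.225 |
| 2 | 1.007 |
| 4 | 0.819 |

V_stall = 27 m/s

At 2 km, from the table: ρ = 1.007 kg/m³.
At stall, lift equals weight: L = W = m·g = 952 × 9.81 = 9339 N.
V_stall = √(2W/(ρ·S·CL,max)) = √(2 × 9339 / (1.007 × 17.2 × 1.48))
V_stall = √728.6 = 27 m/s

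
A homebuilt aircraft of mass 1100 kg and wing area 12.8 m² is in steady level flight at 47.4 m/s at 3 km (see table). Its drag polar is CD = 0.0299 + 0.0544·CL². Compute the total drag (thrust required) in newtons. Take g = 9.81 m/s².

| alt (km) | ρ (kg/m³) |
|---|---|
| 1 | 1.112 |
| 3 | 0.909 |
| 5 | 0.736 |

At 3 km, from the table: ρ = 0.909 kg/m³.
Weight W = mg = 1100 × 9.81 = 10791 N; in level flight L = W.
Dynamic pressure q = 0.5 × 0.909 × 47.4² = 1021 Pa.
CL = W/(q·S) = 10791 / (1021 × 12.8) = 0.8256.
CD = 0.0299 + 0.0544 × 0.8256² = 0.06698.
D = q·S·CD = 1021 × 12.8 × 0.06698 = 875.5 N

D = 875 N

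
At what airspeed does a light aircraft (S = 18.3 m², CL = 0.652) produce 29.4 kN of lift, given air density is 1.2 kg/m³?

v = 64.1 m/s

L = ½ρv²S·CL ⇒ v = √(2L/(ρ·S·CL))
v = √(2 × 29400 / (1.2 × 18.3 × 0.652)) = √4107 = 64.1 m/s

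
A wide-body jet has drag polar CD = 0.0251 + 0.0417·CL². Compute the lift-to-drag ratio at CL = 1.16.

CD = 0.0251 + 0.0417 × 1.16² = 0.08121
L/D = CL/CD = 1.16 / 0.08121 = 14.3

L/D = 14.3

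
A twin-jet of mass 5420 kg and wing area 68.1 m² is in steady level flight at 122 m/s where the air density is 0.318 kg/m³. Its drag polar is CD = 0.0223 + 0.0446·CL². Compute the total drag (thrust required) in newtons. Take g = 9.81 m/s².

D = 4380 N

In steady level flight, lift balances weight: W = mg = 5420 × 9.81 = 53170 N.
Dynamic pressure q = 0.5 × 0.318 × 122² = 2367 Pa.
CL = 2W/(ρv²S) = 2×53170/(0.318×122²×68.1) = 0.3299.
CD = 0.0223 + 0.0446 × 0.3299² = 0.02715.
D = q·S·CD = 2367 × 68.1 × 0.02715 = 4376 N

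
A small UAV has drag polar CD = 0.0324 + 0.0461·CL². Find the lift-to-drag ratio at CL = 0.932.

CD = 0.0324 + 0.0461 × 0.932² = 0.07244
L/D = CL/CD = 0.932 / 0.07244 = 12.9

L/D = 12.9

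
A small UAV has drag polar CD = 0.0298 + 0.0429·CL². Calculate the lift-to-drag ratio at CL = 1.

CD = 0.0298 + 0.0429 × 1² = 0.0727
L/D = CL/CD = 1 / 0.0727 = 13.8

L/D = 13.8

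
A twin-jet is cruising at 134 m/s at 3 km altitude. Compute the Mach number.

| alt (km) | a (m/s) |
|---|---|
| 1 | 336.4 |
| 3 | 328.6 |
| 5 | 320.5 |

At 3 km, from the table: a = 328.6 m/s.
M = v/a = 134 / 328.6 = 0.408

M = 0.408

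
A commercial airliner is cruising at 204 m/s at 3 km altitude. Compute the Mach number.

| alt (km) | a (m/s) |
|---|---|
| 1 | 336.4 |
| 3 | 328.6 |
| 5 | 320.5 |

M = 0.621

At 3 km, from the table: a = 328.6 m/s.
M = v/a = 204 / 328.6 = 0.621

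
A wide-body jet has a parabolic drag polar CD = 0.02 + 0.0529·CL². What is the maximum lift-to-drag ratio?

For CD = CD0 + K·CL², (L/D)max occurs at CL* = √(CD0/K) and equals 1/(2√(K·CD0)).
(L/D)max = 1/(2√(0.0529 × 0.02)) = 1/(2 × 0.03253) = 15.4

(L/D)max = 15.4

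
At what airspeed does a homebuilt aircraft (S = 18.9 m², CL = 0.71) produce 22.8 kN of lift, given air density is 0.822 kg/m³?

L = ½ρv²S·CL ⇒ v = √(2L/(ρ·S·CL))
v = √(2 × 22800 / (0.822 × 18.9 × 0.71)) = √4134 = 64.3 m/s

v = 64.3 m/s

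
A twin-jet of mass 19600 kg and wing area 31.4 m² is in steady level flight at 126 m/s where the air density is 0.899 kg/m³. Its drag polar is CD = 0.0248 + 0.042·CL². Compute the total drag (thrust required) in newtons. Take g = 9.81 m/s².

D = 12500 N

In steady level flight, lift balances weight: W = mg = 19600 × 9.81 = 1.9228×10^5 N.
q = ½ρv² = ½ × 0.899 × 126² = 7136 Pa.
Required CL = L/(qS) = 1.9228×10^5/(7136·31.4) = 0.8581.
CD = 0.0248 + 0.042 × 0.8581² = 0.05572.
D = q·S·CD = 7136 × 31.4 × 0.05572 = 12490 N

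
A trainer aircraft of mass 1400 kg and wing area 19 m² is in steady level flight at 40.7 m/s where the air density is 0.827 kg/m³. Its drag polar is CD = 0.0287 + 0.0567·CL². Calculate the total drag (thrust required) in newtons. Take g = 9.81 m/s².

Level flight ⇒ L = W = m·g = 1400 × 9.81 = 13734 N.
Dynamic pressure q = 0.5 × 0.827 × 40.7² = 685 Pa.
Required CL = L/(qS) = 13734/(685·19) = 1.055.
CD = 0.0287 + 0.0567 × 1.055² = 0.09185.
D = q·S·CD = 685 × 19 × 0.09185 = 1195 N

D = 1200 N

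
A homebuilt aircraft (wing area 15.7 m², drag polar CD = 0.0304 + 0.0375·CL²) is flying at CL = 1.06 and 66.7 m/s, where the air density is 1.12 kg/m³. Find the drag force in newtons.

CD = 0.0304 + 0.0375 × 1.06² = 0.07254
D = ½ρv²S·CD = ½ × 1.12 × 66.7² × 15.7 × 0.07254 = 2840 N

D = 2840 N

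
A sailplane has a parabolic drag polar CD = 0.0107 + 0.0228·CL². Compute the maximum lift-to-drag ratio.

(L/D)max = 32

For CD = CD0 + K·CL², (L/D)max occurs at CL* = √(CD0/K) and equals 1/(2√(K·CD0)).
(L/D)max = 1/(2√(0.0228 × 0.0107)) = 1/(2 × 0.01562) = 32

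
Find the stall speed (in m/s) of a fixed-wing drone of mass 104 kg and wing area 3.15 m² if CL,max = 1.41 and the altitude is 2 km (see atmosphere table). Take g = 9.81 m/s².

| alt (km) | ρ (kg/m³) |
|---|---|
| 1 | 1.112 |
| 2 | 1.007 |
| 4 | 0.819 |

V_stall = 21.4 m/s

At 2 km, from the table: ρ = 1.007 kg/m³.
Weight W = mg = 104 × 9.81 = 1020 N.
From L = ½ρV²S·CL,max = W: V_stall = √(2W/(ρSCL,max)) = √(2·1020/(1.007·3.15·1.41))
V_stall = √456.2 = 21.4 m/s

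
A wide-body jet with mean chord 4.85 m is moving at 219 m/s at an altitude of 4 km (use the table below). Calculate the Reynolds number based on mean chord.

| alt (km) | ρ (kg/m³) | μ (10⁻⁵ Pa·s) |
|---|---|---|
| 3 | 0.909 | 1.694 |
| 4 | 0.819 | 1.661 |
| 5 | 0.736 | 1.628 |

Re = 5.24×10^7

At 4 km, from the table: ρ = 0.819 kg/m³, μ = 1.661×10⁻⁵ Pa·s.
Re = ρ·v·c/μ = 0.819 × 219 × 4.85 / (1.661×10⁻⁵) = 5.24×10^7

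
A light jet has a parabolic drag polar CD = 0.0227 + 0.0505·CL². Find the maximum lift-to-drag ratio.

(L/D)max = 14.8

For CD = CD0 + K·CL², (L/D)max occurs at CL* = √(CD0/K) and equals 1/(2√(K·CD0)).
(L/D)max = 1/(2√(0.0505 × 0.0227)) = 1/(2 × 0.03386) = 14.8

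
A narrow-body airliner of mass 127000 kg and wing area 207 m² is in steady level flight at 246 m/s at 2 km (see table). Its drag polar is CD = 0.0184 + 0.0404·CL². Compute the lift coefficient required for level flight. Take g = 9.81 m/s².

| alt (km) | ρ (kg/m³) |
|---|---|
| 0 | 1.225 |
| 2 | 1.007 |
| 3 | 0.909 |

At 2 km, from the table: ρ = 1.007 kg/m³.
Level flight ⇒ L = W = m·g = 127000 × 9.81 = 1.2459×10^6 N.
q = ½ρv² = ½ × 1.007 × 246² = 30470 Pa.
CL = 2W/(ρv²S) = 2×1.2459×10^6/(1.007×246²×207) = 0.1975.

CL = 0.198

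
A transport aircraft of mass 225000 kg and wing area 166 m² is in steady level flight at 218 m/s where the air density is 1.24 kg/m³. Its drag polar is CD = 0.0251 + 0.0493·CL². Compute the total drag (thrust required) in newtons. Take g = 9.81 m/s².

D = 1.72×10^5 N

Weight W = mg = 225000 × 9.81 = 2.2072×10^6 N; in level flight L = W.
Dynamic pressure q = 0.5 × 1.24 × 218² = 29460 Pa.
CL = W/(q·S) = 2.2072×10^6 / (29460 × 166) = 0.4513.
CD = 0.0251 + 0.0493 × 0.4513² = 0.03514.
D = q·S·CD = 29460 × 166 × 0.03514 = 1.719×10^5 N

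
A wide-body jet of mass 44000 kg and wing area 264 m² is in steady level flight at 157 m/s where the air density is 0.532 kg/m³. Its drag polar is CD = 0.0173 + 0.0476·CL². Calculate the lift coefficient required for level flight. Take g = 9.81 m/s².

CL = 0.249

In steady level flight, lift balances weight: W = mg = 44000 × 9.81 = 4.3164×10^5 N.
q = ½ρv² = ½ × 0.532 × 157² = 6557 Pa.
CL = 2W/(ρv²S) = 2×4.3164×10^5/(0.532×157²×264) = 0.2494.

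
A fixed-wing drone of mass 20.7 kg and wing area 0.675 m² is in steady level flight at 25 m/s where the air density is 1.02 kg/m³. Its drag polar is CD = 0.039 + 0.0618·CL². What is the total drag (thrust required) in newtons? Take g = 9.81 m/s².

D = 20.2 N

In steady level flight, lift balances weight: W = mg = 20.7 × 9.81 = 203.07 N.
q = ½ρv² = ½ × 1.02 × 25² = 318.8 Pa.
Required CL = L/(qS) = 203.07/(318.8·0.675) = 0.9438.
CD = 0.039 + 0.0618 × 0.9438² = 0.09405.
D = q·S·CD = 318.8 × 0.675 × 0.09405 = 20.24 N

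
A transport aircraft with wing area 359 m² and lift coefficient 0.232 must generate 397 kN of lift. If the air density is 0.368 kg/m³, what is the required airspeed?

L = ½ρv²S·CL ⇒ v = √(2L/(ρ·S·CL))
v = √(2 × 3.97×10^5 / (0.368 × 359 × 0.232)) = √25910 = 161 m/s

v = 161 m/s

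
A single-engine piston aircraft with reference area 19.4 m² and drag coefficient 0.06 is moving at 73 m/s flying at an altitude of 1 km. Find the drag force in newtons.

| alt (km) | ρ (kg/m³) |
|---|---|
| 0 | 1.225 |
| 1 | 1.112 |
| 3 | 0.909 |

At 1 km, from the table: ρ = 1.112 kg/m³.
D = ½ρv²S·CD = ½ × 1.112 × 73² × 19.4 × 0.06 = 3450 N

D = 3450 N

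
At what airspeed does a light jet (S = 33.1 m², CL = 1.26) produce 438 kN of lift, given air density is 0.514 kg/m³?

v = 202 m/s

L = ½ρv²S·CL ⇒ v = √(2L/(ρ·S·CL))
v = √(2 × 4.38×10^5 / (0.514 × 33.1 × 1.26)) = √40860 = 202 m/s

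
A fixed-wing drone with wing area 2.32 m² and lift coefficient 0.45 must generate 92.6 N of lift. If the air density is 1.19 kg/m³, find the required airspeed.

L = ½ρv²S·CL ⇒ v = √(2L/(ρ·S·CL))
v = √(2 × 92.6 / (1.19 × 2.32 × 0.45)) = √149.1 = 12.2 m/s

v = 12.2 m/s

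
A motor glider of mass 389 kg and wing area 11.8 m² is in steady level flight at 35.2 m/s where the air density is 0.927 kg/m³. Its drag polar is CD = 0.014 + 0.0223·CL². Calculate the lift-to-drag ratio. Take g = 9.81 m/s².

Level flight ⇒ L = W = m·g = 389 × 9.81 = 3816.1 N.
q = ½ρv² = ½ × 0.927 × 35.2² = 574.3 Pa.
Required CL = L/(qS) = 3816.1/(574.3·11.8) = 0.5631.
CD = 0.014 + 0.0223 × 0.5631² = 0.02107.
L/D = CL/CD = 0.5631 / 0.02107 = 26.7

L/D = 26.7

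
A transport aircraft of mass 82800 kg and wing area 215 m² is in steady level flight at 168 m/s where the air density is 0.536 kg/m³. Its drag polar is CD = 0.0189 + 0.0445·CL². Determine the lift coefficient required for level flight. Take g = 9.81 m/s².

In steady level flight, lift balances weight: W = mg = 82800 × 9.81 = 8.1227×10^5 N.
Dynamic pressure q = 0.5 × 0.536 × 168² = 7564 Pa.
CL = W/(q·S) = 8.1227×10^5 / (7564 × 215) = 0.4995.

CL = 0.499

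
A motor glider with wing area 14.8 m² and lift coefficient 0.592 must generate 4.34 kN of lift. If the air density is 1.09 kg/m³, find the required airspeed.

v = 30.1 m/s

L = ½ρv²S·CL ⇒ v = √(2L/(ρ·S·CL))
v = √(2 × 4340 / (1.09 × 14.8 × 0.592)) = √908.9 = 30.1 m/s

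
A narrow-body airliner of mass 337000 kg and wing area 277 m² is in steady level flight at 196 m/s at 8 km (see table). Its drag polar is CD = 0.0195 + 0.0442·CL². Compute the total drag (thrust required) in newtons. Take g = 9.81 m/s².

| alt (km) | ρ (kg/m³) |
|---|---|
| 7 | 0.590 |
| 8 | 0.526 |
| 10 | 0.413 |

D = 2.27×10^5 N

At 8 km, from the table: ρ = 0.526 kg/m³.
Weight W = mg = 337000 × 9.81 = 3.306×10^6 N; in level flight L = W.
Dynamic pressure q = 0.5 × 0.526 × 196² = 10100 Pa.
Required CL = L/(qS) = 3.306×10^6/(10100·277) = 1.181.
CD = 0.0195 + 0.0442 × 1.181² = 0.08118.
D = q·S·CD = 10100 × 277 × 0.08118 = 2.272×10^5 N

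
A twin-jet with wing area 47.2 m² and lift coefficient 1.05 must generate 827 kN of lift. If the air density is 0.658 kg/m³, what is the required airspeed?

L = ½ρv²S·CL ⇒ v = √(2L/(ρ·S·CL))
v = √(2 × 8.27×10^5 / (0.658 × 47.2 × 1.05)) = √50720 = 225 m/s

v = 225 m/s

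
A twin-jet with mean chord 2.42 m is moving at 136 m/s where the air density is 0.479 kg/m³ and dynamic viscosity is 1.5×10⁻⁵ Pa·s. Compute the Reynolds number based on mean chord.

Re = ρ·v·c/μ = 0.479 × 136 × 2.42 / (1.5×10⁻⁵) = 1.05×10^7

Re = 1.05×10^7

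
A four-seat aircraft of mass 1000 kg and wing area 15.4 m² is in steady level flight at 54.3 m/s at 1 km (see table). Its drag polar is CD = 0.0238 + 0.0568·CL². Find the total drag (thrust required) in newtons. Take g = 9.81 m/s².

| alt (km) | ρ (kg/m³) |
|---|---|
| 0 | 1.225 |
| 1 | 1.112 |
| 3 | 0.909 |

D = 817 N

At 1 km, from the table: ρ = 1.112 kg/m³.
Level flight ⇒ L = W = m·g = 1000 × 9.81 = 9810 N.
Dynamic pressure q = 0.5 × 1.112 × 54.3² = 1639 Pa.
CL = W/(q·S) = 9810 / (1639 × 15.4) = 0.3886.
CD = 0.0238 + 0.0568 × 0.3886² = 0.03238.
D = q·S·CD = 1639 × 15.4 × 0.03238 = 817.4 N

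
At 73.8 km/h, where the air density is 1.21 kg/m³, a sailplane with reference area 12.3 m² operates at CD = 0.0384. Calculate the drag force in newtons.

Convert speed: v = 73.8 km/h ÷ 3.6 = 20.5 m/s.
D = ½ρv²S·CD = ½ × 1.21 × 20.5² × 12.3 × 0.0384 = 120 N

D = 120 N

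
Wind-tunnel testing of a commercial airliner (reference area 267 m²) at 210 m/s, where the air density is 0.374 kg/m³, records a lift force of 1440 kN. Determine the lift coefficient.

CL = 0.654

From L = ½ρv²S·CL, rearranging gives CL = 2L/(ρv²S).
CL = 2 × 1.44×10^6 / (0.374 × 210² × 267) = 0.654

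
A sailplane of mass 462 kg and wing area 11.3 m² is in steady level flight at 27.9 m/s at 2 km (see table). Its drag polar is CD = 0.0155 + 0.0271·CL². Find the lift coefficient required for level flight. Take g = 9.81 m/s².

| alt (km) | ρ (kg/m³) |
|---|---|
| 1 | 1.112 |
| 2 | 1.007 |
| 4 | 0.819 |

CL = 1.02

At 2 km, from the table: ρ = 1.007 kg/m³.
In steady level flight, lift balances weight: W = mg = 462 × 9.81 = 4532.2 N.
Dynamic pressure q = 0.5 × 1.007 × 27.9² = 391.9 Pa.
CL = 2W/(ρv²S) = 2×4532.2/(1.007×27.9²×11.3) = 1.023.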